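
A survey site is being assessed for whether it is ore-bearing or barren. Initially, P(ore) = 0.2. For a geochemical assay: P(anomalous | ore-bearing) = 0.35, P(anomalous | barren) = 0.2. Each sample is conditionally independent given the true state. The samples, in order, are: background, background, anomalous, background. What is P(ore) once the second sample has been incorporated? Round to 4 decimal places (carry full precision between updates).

0.1417

After 'background': P(ore) = 0.65·0.2000 / (0.65·0.2000 + 0.8·0.8000) ≈ 0.1688
After 'background': P(ore) = 0.65·0.1688 / (0.65·0.1688 + 0.8·0.8312) ≈ 0.1417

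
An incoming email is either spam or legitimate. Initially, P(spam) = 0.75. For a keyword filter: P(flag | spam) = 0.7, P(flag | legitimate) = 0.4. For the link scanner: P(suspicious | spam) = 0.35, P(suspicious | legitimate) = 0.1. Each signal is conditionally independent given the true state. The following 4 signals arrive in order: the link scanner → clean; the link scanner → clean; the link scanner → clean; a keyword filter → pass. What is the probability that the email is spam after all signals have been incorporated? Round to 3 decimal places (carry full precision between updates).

0.361

After the link scanner='clean': P(spam) = 0.65·0.7500 / (0.65·0.7500 + 0.9·0.2500) ≈ 0.6842
After the link scanner='clean': P(spam) = 0.65·0.6842 / (0.65·0.6842 + 0.9·0.3158) ≈ 0.6101
After the link scanner='clean': P(spam) = 0.65·0.6101 / (0.65·0.6101 + 0.9·0.3899) ≈ 0.5305
After a keyword filter='pass': P(spam) = 0.3·0.5305 / (0.3·0.5305 + 0.6·0.4695) ≈ 0.3611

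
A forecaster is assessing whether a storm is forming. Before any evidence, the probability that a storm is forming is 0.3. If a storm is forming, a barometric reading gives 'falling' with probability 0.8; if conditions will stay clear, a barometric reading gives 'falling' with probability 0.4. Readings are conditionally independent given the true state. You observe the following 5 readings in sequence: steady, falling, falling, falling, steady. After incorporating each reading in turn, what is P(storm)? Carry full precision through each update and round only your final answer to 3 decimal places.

After 'steady': P(storm) = 0.2·0.3000 / (0.2·0.3000 + 0.6·0.7000) ≈ 0.1250
After 'falling': P(storm) = 0.8·0.1250 / (0.8·0.1250 + 0.4·0.8750) ≈ 0.2222
After 'falling': P(storm) = 0.8·0.2222 / (0.8·0.2222 + 0.4·0.7778) ≈ 0.3636
After 'falling': P(storm) = 0.8·0.3636 / (0.8·0.3636 + 0.4·0.6364) ≈ 0.5333
After 'steady': P(storm) = 0.2·0.5333 / (0.2·0.5333 + 0.6·0.4667) ≈ 0.2759

0.276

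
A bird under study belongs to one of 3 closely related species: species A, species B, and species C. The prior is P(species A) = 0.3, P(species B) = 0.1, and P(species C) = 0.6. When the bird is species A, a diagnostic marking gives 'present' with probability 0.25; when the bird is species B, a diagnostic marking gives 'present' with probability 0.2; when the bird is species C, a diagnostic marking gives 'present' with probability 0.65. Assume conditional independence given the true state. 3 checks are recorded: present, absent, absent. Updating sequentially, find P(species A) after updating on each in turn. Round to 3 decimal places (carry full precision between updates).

0.411

After 'present': normaliser = 0.25·0.3000 + 0.2·0.1000 + 0.65·0.6000; P(species A) ≈ 0.1546, P(species B) ≈ 0.0412, P(species C) ≈ 0.8041
After 'absent': normaliser = 0.75·0.1546 + 0.8·0.0412 + 0.35·0.8041; P(species A) ≈ 0.2695, P(species B) ≈ 0.0766, P(species C) ≈ 0.6539
After 'absent': normaliser = 0.75·0.2695 + 0.8·0.0766 + 0.35·0.6539; P(species A) ≈ 0.4105, P(species B) ≈ 0.1246, P(species C) ≈ 0.4649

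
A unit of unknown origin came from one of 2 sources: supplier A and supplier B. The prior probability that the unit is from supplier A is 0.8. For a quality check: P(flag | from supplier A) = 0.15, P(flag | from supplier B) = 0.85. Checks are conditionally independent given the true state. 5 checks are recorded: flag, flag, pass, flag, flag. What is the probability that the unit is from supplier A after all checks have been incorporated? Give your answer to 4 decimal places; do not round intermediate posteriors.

After 'flag': P(supplier A) = 0.15·0.8000 / (0.15·0.8000 + 0.85·0.2000) ≈ 0.4138
After 'flag': P(supplier A) = 0.15·0.4138 / (0.15·0.4138 + 0.85·0.5862) ≈ 0.1108
After 'pass': P(supplier A) = 0.85·0.1108 / (0.85·0.1108 + 0.15·0.8892) ≈ 0.4138
After 'flag': P(supplier A) = 0.15·0.4138 / (0.15·0.4138 + 0.85·0.5862) ≈ 0.1108
After 'flag': P(supplier A) = 0.15·0.1108 / (0.15·0.1108 + 0.85·0.8892) ≈ 0.0215

0.0215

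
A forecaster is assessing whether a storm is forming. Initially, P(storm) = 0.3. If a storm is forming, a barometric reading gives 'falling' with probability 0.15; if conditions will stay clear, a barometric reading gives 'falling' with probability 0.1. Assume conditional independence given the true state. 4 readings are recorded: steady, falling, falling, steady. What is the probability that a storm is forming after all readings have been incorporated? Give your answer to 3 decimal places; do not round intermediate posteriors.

0.462

Each posterior becomes the prior for the next update.
After 'steady': P(storm) = 0.85·0.3000 / (0.85·0.3000 + 0.9·0.7000) ≈ 0.2881
After 'falling': P(storm) = 0.15·0.2881 / (0.15·0.2881 + 0.1·0.7119) ≈ 0.3778
After 'falling': P(storm) = 0.15·0.3778 / (0.15·0.3778 + 0.1·0.6222) ≈ 0.4766
After 'steady': P(storm) = 0.85·0.4766 / (0.85·0.4766 + 0.9·0.5234) ≈ 0.4624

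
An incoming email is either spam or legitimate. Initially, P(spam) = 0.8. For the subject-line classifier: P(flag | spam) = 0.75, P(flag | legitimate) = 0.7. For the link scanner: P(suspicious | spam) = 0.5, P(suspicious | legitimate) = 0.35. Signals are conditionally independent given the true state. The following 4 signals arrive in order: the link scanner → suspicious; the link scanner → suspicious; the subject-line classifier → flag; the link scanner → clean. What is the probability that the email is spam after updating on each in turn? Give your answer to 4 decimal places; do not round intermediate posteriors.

0.8706

After the link scanner='suspicious': P(spam) = 0.5·0.8000 / (0.5·0.8000 + 0.35·0.2000) ≈ 0.8511
After the link scanner='suspicious': P(spam) = 0.5·0.8511 / (0.5·0.8511 + 0.35·0.1489) ≈ 0.8909
After the subject-line classifier='flag': P(spam) = 0.75·0.8909 / (0.75·0.8909 + 0.7·0.1091) ≈ 0.8974
After the link scanner='clean': P(spam) = 0.5·0.8974 / (0.5·0.8974 + 0.65·0.1026) ≈ 0.8706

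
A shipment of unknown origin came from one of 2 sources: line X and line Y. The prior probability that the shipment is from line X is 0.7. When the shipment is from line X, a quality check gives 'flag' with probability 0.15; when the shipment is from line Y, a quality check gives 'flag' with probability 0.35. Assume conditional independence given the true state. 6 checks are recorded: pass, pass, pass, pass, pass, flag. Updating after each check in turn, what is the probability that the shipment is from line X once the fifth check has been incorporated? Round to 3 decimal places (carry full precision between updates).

Each posterior becomes the prior for the next update.
After 'pass': P(line X) = 0.85·0.7000 / (0.85·0.7000 + 0.65·0.3000) ≈ 0.7532
After 'pass': P(line X) = 0.85·0.7532 / (0.85·0.7532 + 0.65·0.2468) ≈ 0.7996
After 'pass': P(line X) = 0.85·0.7996 / (0.85·0.7996 + 0.65·0.2004) ≈ 0.8392
After 'pass': P(line X) = 0.85·0.8392 / (0.85·0.8392 + 0.65·0.1608) ≈ 0.8722
After 'pass': P(line X) = 0.85·0.8722 / (0.85·0.8722 + 0.65·0.1278) ≈ 0.8992

0.899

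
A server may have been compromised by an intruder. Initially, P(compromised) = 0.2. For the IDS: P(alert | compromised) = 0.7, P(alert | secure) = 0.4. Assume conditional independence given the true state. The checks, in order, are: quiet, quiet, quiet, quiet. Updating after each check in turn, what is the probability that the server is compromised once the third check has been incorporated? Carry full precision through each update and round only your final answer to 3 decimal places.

0.030

After 'quiet': P(compromised) = 0.3·0.2000 / (0.3·0.2000 + 0.6·0.8000) ≈ 0.1111
After 'quiet': P(compromised) = 0.3·0.1111 / (0.3·0.1111 + 0.6·0.8889) ≈ 0.0588
After 'quiet': P(compromised) = 0.3·0.0588 / (0.3·0.0588 + 0.6·0.9412) ≈ 0.0303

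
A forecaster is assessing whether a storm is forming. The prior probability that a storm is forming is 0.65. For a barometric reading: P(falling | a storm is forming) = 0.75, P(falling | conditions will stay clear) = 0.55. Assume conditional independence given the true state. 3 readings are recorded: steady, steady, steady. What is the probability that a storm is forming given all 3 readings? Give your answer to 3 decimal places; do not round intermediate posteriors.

After 'steady': P(storm) = 0.25·0.6500 / (0.25·0.6500 + 0.45·0.3500) ≈ 0.5078
After 'steady': P(storm) = 0.25·0.5078 / (0.25·0.5078 + 0.45·0.4922) ≈ 0.3643
After 'steady': P(storm) = 0.25·0.3643 / (0.25·0.3643 + 0.45·0.6357) ≈ 0.2415

0.242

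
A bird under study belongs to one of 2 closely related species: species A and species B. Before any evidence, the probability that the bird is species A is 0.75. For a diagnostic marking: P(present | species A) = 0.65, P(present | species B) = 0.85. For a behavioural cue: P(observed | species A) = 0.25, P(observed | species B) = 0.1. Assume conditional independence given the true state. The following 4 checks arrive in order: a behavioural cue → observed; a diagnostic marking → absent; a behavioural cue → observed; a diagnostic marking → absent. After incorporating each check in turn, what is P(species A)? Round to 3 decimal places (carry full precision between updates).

0.990

After a behavioural cue='observed': P(species A) = 0.25·0.7500 / (0.25·0.7500 + 0.1·0.2500) ≈ 0.8824
After a diagnostic marking='absent': P(species A) = 0.35·0.8824 / (0.35·0.8824 + 0.15·0.1176) ≈ 0.9459
After a behavioural cue='observed': P(species A) = 0.25·0.9459 / (0.25·0.9459 + 0.1·0.0541) ≈ 0.9777
After a diagnostic marking='absent': P(species A) = 0.35·0.9777 / (0.35·0.9777 + 0.15·0.0223) ≈ 0.9903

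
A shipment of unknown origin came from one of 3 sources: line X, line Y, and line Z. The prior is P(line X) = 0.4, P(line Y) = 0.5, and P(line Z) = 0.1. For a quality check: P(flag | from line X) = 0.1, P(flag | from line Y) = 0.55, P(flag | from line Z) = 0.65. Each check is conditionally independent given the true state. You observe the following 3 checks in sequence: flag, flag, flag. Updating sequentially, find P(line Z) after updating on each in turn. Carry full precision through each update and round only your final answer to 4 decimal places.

0.2473

After 'flag': normaliser = 0.1·0.4000 + 0.55·0.5000 + 0.65·0.1000; P(line X) ≈ 0.1053, P(line Y) ≈ 0.7237, P(line Z) ≈ 0.1711
After 'flag': normaliser = 0.1·0.1053 + 0.55·0.7237 + 0.65·0.1711; P(line X) ≈ 0.0203, P(line Y) ≈ 0.7658, P(line Z) ≈ 0.2139
After 'flag': normaliser = 0.1·0.0203 + 0.55·0.7658 + 0.65·0.2139; P(line X) ≈ 0.0036, P(line Y) ≈ 0.7491, P(line Z) ≈ 0.2473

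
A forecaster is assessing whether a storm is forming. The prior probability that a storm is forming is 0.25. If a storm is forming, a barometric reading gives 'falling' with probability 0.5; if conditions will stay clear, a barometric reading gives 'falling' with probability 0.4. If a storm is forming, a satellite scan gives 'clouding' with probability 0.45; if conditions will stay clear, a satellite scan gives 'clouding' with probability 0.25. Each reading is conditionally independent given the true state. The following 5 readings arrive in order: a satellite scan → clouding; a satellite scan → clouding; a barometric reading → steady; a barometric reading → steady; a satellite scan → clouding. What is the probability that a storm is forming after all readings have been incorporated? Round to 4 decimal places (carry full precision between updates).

0.5745

After a satellite scan='clouding': P(storm) = 0.45·0.2500 / (0.45·0.2500 + 0.25·0.7500) ≈ 0.3750
After a satellite scan='clouding': P(storm) = 0.45·0.3750 / (0.45·0.3750 + 0.25·0.6250) ≈ 0.5192
After a barometric reading='steady': P(storm) = 0.5·0.5192 / (0.5·0.5192 + 0.6·0.4808) ≈ 0.4737
After a barometric reading='steady': P(storm) = 0.5·0.4737 / (0.5·0.4737 + 0.6·0.5263) ≈ 0.4286
After a satellite scan='clouding': P(storm) = 0.45·0.4286 / (0.45·0.4286 + 0.25·0.5714) ≈ 0.5745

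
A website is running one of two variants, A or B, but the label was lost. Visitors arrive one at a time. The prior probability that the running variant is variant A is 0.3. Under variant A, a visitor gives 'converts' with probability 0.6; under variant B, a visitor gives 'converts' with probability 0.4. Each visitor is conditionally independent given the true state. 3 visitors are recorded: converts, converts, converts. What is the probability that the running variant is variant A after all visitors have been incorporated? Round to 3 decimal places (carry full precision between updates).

Apply Bayes' rule sequentially, carrying P(A) forward.
After 'converts': P(A) = 0.6·0.3000 / (0.6·0.3000 + 0.4·0.7000) ≈ 0.3913
After 'converts': P(A) = 0.6·0.3913 / (0.6·0.3913 + 0.4·0.6087) ≈ 0.4909
After 'converts': P(A) = 0.6·0.4909 / (0.6·0.4909 + 0.4·0.5091) ≈ 0.5912

0.591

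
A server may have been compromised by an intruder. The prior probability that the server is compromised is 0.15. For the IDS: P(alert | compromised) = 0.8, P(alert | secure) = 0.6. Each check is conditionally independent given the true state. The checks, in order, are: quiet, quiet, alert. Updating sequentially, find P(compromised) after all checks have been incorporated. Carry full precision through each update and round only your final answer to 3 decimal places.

After 'quiet': P(compromised) = 0.2·0.1500 / (0.2·0.1500 + 0.4·0.8500) ≈ 0.0811
After 'quiet': P(compromised) = 0.2·0.0811 / (0.2·0.0811 + 0.4·0.9189) ≈ 0.0423
After 'alert': P(compromised) = 0.8·0.0423 / (0.8·0.0423 + 0.6·0.9577) ≈ 0.0556

0.056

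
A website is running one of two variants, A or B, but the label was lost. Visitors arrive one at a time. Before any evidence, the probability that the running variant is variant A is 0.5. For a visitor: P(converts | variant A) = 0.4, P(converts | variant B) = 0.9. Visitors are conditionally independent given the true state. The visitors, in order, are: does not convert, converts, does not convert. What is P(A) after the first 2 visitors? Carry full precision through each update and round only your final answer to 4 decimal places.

After 'does not convert': P(A) = 0.6·0.5000 / (0.6·0.5000 + 0.1·0.5000) ≈ 0.8571
After 'converts': P(A) = 0.4·0.8571 / (0.4·0.8571 + 0.9·0.1429) ≈ 0.7273

0.7273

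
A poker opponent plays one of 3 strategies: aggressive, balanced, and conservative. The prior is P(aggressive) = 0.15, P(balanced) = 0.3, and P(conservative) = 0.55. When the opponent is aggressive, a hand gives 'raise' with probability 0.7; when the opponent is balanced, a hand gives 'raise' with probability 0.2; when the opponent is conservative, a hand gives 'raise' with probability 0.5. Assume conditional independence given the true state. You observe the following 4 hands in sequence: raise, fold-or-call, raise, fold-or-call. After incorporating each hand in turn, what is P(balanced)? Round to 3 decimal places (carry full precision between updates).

0.158

After 'raise': normaliser = 0.7·0.1500 + 0.2·0.3000 + 0.5·0.5500; P(aggressive) ≈ 0.2386, P(balanced) ≈ 0.1364, P(conservative) ≈ 0.6250
After 'fold-or-call': normaliser = 0.3·0.2386 + 0.8·0.1364 + 0.5·0.6250; P(aggressive) ≈ 0.1452, P(balanced) ≈ 0.2212, P(conservative) ≈ 0.6336
After 'raise': normaliser = 0.7·0.1452 + 0.2·0.2212 + 0.5·0.6336; P(aggressive) ≈ 0.2196, P(balanced) ≈ 0.0956, P(conservative) ≈ 0.6848
After 'fold-or-call': normaliser = 0.3·0.2196 + 0.8·0.0956 + 0.5·0.6848; P(aggressive) ≈ 0.1359, P(balanced) ≈ 0.1578, P(conservative) ≈ 0.7063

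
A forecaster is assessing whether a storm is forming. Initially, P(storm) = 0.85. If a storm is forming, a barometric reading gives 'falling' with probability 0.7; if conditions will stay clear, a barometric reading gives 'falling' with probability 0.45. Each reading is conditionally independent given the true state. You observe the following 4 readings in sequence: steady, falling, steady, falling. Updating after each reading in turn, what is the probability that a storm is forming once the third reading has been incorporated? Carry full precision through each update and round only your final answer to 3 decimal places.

0.724

After 'steady': P(storm) = 0.3·0.8500 / (0.3·0.8500 + 0.55·0.1500) ≈ 0.7556
After 'falling': P(storm) = 0.7·0.7556 / (0.7·0.7556 + 0.45·0.2444) ≈ 0.8278
After 'steady': P(storm) = 0.3·0.8278 / (0.3·0.8278 + 0.55·0.1722) ≈ 0.7240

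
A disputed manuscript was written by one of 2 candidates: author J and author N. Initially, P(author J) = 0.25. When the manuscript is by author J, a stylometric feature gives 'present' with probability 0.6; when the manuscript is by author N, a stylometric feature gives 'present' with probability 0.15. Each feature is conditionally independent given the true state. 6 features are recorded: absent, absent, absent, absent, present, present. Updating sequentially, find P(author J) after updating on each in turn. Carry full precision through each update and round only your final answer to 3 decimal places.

0.207

After 'absent': P(author J) = 0.4·0.2500 / (0.4·0.2500 + 0.85·0.7500) ≈ 0.1356
After 'absent': P(author J) = 0.4·0.1356 / (0.4·0.1356 + 0.85·0.8644) ≈ 0.0687
After 'absent': P(author J) = 0.4·0.0687 / (0.4·0.0687 + 0.85·0.9313) ≈ 0.0336
After 'absent': P(author J) = 0.4·0.0336 / (0.4·0.0336 + 0.85·0.9664) ≈ 0.0161
After 'present': P(author J) = 0.6·0.0161 / (0.6·0.0161 + 0.15·0.9839) ≈ 0.0614
After 'present': P(author J) = 0.6·0.0614 / (0.6·0.0614 + 0.15·0.9386) ≈ 0.2073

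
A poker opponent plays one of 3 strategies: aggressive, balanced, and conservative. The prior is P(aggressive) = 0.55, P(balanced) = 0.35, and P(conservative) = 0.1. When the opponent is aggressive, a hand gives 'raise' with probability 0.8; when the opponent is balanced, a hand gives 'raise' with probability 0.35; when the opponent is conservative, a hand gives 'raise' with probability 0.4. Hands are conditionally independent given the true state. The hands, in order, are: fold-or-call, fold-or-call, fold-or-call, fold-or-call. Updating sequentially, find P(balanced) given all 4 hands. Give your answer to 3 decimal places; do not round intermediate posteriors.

0.819

After 'fold-or-call': normaliser = 0.2·0.5500 + 0.65·0.3500 + 0.6·0.1000; P(aggressive) ≈ 0.2767, P(balanced) ≈ 0.5723, P(conservative) ≈ 0.1509
After 'fold-or-call': normaliser = 0.2·0.2767 + 0.65·0.5723 + 0.6·0.1509; P(aggressive) ≈ 0.1069, P(balanced) ≈ 0.7183, P(conservative) ≈ 0.1749
After 'fold-or-call': normaliser = 0.2·0.1069 + 0.65·0.7183 + 0.6·0.1749; P(aggressive) ≈ 0.0360, P(balanced) ≈ 0.7871, P(conservative) ≈ 0.1769
After 'fold-or-call': normaliser = 0.2·0.0360 + 0.65·0.7871 + 0.6·0.1769; P(aggressive) ≈ 0.0115, P(balanced) ≈ 0.8187, P(conservative) ≈ 0.1698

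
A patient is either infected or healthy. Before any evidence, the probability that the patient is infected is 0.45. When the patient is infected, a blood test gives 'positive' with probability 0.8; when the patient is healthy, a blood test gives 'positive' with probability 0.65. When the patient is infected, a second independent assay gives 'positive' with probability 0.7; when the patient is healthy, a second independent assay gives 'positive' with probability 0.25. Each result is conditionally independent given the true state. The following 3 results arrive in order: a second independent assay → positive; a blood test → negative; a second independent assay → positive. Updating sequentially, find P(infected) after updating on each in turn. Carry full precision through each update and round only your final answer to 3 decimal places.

After a second independent assay='positive': P(infected) = 0.7·0.4500 / (0.7·0.4500 + 0.25·0.5500) ≈ 0.6961
After a blood test='negative': P(infected) = 0.2·0.6961 / (0.2·0.6961 + 0.35·0.3039) ≈ 0.5669
After a second independent assay='positive': P(infected) = 0.7·0.5669 / (0.7·0.5669 + 0.25·0.4331) ≈ 0.7857

0.786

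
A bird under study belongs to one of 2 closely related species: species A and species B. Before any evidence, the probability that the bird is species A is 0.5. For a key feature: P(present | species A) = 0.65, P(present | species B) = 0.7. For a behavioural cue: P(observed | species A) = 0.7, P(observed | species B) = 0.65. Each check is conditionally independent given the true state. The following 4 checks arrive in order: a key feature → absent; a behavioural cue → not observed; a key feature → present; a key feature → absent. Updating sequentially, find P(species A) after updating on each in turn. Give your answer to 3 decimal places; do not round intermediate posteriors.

0.520

After a key feature='absent': P(species A) = 0.35·0.5000 / (0.35·0.5000 + 0.3·0.5000) ≈ 0.5385
After a behavioural cue='not observed': P(species A) = 0.3·0.5385 / (0.3·0.5385 + 0.35·0.4615) ≈ 0.5000
After a key feature='present': P(species A) = 0.65·0.5000 / (0.65·0.5000 + 0.7·0.5000) ≈ 0.4815
After a key feature='absent': P(species A) = 0.35·0.4815 / (0.35·0.4815 + 0.3·0.5185) ≈ 0.5200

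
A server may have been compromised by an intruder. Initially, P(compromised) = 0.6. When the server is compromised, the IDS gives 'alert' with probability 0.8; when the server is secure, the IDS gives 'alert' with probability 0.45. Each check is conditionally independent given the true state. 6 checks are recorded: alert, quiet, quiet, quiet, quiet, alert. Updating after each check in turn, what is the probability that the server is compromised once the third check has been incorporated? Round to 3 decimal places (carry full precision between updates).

Apply Bayes' rule sequentially, carrying P(compromised) forward.
After 'alert': P(compromised) = 0.8·0.6000 / (0.8·0.6000 + 0.45·0.4000) ≈ 0.7273
After 'quiet': P(compromised) = 0.2·0.7273 / (0.2·0.7273 + 0.55·0.2727) ≈ 0.4923
After 'quiet': P(compromised) = 0.2·0.4923 / (0.2·0.4923 + 0.55·0.5077) ≈ 0.2607

0.261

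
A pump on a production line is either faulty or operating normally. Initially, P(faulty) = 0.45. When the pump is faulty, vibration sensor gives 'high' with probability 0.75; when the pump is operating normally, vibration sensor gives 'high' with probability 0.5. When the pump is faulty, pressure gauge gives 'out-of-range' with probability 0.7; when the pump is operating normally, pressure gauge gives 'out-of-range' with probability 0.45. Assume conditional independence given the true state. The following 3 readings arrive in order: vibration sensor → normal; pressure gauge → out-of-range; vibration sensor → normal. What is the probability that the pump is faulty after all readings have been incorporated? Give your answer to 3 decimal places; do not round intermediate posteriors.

After vibration sensor='normal': P(faulty) = 0.25·0.4500 / (0.25·0.4500 + 0.5·0.5500) ≈ 0.2903
After pressure gauge='out-of-range': P(faulty) = 0.7·0.2903 / (0.7·0.2903 + 0.45·0.7097) ≈ 0.3889
After vibration sensor='normal': P(faulty) = 0.25·0.3889 / (0.25·0.3889 + 0.5·0.6111) ≈ 0.2414

0.241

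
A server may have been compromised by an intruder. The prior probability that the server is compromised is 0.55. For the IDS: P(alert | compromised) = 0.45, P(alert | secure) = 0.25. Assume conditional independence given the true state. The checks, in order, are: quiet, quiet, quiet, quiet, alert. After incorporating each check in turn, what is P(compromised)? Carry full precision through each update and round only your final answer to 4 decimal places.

After 'quiet': P(compromised) = 0.55·0.5500 / (0.55·0.5500 + 0.75·0.4500) ≈ 0.4727
After 'quiet': P(compromised) = 0.55·0.4727 / (0.55·0.4727 + 0.75·0.5273) ≈ 0.3966
After 'quiet': P(compromised) = 0.55·0.3966 / (0.55·0.3966 + 0.75·0.6034) ≈ 0.3252
After 'quiet': P(compromised) = 0.55·0.3252 / (0.55·0.3252 + 0.75·0.6748) ≈ 0.2612
After 'alert': P(compromised) = 0.45·0.2612 / (0.45·0.2612 + 0.25·0.7388) ≈ 0.3888

0.3888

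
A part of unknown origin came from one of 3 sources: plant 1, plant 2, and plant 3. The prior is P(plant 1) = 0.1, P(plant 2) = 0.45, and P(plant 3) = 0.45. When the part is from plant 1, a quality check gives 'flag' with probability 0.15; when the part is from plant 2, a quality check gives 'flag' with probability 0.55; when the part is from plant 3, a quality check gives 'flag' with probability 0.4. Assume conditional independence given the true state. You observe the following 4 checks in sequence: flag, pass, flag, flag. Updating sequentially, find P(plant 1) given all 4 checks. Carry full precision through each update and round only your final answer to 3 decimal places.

0.006

Apply Bayes' rule sequentially, carrying P(plant 1) forward.
After 'flag': normaliser = 0.15·0.1000 + 0.55·0.4500 + 0.4·0.4500; P(plant 1) ≈ 0.0339, P(plant 2) ≈ 0.5593, P(plant 3) ≈ 0.4068
After 'pass': normaliser = 0.85·0.0339 + 0.45·0.5593 + 0.6·0.4068; P(plant 1) ≈ 0.0549, P(plant 2) ≈ 0.4798, P(plant 3) ≈ 0.4653
After 'flag': normaliser = 0.15·0.0549 + 0.55·0.4798 + 0.4·0.4653; P(plant 1) ≈ 0.0180, P(plant 2) ≈ 0.5759, P(plant 3) ≈ 0.4061
After 'flag': normaliser = 0.15·0.0180 + 0.55·0.5759 + 0.4·0.4061; P(plant 1) ≈ 0.0056, P(plant 2) ≈ 0.6573, P(plant 3) ≈ 0.3371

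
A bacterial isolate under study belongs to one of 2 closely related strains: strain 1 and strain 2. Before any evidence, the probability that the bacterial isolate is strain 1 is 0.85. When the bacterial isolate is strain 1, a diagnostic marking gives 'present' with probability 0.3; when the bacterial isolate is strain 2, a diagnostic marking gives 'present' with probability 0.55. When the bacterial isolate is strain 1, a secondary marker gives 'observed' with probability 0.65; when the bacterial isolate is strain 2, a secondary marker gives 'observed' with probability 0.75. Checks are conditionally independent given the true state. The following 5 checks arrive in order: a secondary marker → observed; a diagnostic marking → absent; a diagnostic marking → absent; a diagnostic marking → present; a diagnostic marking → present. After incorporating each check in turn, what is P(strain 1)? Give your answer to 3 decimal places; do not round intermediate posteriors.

0.780

After a secondary marker='observed': P(strain 1) = 0.65·0.8500 / (0.65·0.8500 + 0.75·0.1500) ≈ 0.8308
After a diagnostic marking='absent': P(strain 1) = 0.7·0.8308 / (0.7·0.8308 + 0.45·0.1692) ≈ 0.8843
After a diagnostic marking='absent': P(strain 1) = 0.7·0.8843 / (0.7·0.8843 + 0.45·0.1157) ≈ 0.9224
After a diagnostic marking='present': P(strain 1) = 0.3·0.9224 / (0.3·0.9224 + 0.55·0.0776) ≈ 0.8663
After a diagnostic marking='present': P(strain 1) = 0.3·0.8663 / (0.3·0.8663 + 0.55·0.1337) ≈ 0.7795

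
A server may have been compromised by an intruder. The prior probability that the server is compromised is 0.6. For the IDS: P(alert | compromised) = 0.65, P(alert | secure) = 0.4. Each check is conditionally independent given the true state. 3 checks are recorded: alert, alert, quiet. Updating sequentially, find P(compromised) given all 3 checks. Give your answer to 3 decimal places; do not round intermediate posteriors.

After 'alert': P(compromised) = 0.65·0.6000 / (0.65·0.6000 + 0.4·0.4000) ≈ 0.7091
After 'alert': P(compromised) = 0.65·0.7091 / (0.65·0.7091 + 0.4·0.2909) ≈ 0.7984
After 'quiet': P(compromised) = 0.35·0.7984 / (0.35·0.7984 + 0.6·0.2016) ≈ 0.6979

0.698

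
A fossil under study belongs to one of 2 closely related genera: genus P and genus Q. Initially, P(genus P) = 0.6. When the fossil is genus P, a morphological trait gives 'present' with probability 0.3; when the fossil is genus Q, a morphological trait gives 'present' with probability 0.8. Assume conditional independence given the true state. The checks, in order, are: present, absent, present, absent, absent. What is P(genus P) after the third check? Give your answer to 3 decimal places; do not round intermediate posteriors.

After 'present': P(genus P) = 0.3·0.6000 / (0.3·0.6000 + 0.8·0.4000) ≈ 0.3600
After 'absent': P(genus P) = 0.7·0.3600 / (0.7·0.3600 + 0.2·0.6400) ≈ 0.6632
After 'present': P(genus P) = 0.3·0.6632 / (0.3·0.6632 + 0.8·0.3368) ≈ 0.4247

0.425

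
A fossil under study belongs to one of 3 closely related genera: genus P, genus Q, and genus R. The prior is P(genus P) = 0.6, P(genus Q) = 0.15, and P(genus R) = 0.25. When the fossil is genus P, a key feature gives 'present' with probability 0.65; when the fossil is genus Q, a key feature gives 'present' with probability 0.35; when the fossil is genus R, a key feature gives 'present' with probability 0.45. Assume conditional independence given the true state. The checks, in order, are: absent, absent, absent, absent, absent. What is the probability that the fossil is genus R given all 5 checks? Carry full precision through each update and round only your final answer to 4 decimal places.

Each posterior becomes the prior for the next update.
After 'absent': normaliser = 0.35·0.6000 + 0.65·0.1500 + 0.55·0.2500; P(genus P) ≈ 0.4719, P(genus Q) ≈ 0.2191, P(genus R) ≈ 0.3090
After 'absent': normaliser = 0.35·0.4719 + 0.65·0.2191 + 0.55·0.3090; P(genus P) ≈ 0.3459, P(genus Q) ≈ 0.2982, P(genus R) ≈ 0.3559
After 'absent': normaliser = 0.35·0.3459 + 0.65·0.2982 + 0.55·0.3559; P(genus P) ≈ 0.2371, P(genus Q) ≈ 0.3796, P(genus R) ≈ 0.3833
After 'absent': normaliser = 0.35·0.2371 + 0.65·0.3796 + 0.55·0.3833; P(genus P) ≈ 0.1535, P(genus Q) ≈ 0.4565, P(genus R) ≈ 0.3900
After 'absent': normaliser = 0.35·0.1535 + 0.65·0.4565 + 0.55·0.3900; P(genus P) ≈ 0.0951, P(genus Q) ≈ 0.5252, P(genus R) ≈ 0.3797

0.3797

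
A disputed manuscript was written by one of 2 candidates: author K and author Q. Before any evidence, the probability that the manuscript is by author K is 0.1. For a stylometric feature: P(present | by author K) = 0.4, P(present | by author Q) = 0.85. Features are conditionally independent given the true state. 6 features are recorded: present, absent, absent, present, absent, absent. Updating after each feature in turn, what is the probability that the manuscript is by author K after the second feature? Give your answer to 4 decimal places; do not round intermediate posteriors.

After 'present': P(author K) = 0.4·0.1000 / (0.4·0.1000 + 0.85·0.9000) ≈ 0.0497
After 'absent': P(author K) = 0.6·0.0497 / (0.6·0.0497 + 0.15·0.9503) ≈ 0.1730

0.1730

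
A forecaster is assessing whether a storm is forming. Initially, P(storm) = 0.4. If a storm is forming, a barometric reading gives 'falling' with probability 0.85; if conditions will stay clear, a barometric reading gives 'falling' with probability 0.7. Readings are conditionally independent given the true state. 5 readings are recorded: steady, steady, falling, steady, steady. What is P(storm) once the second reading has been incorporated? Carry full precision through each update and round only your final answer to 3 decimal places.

0.143

After 'steady': P(storm) = 0.15·0.4000 / (0.15·0.4000 + 0.3·0.6000) ≈ 0.2500
After 'steady': P(storm) = 0.15·0.2500 / (0.15·0.2500 + 0.3·0.7500) ≈ 0.1429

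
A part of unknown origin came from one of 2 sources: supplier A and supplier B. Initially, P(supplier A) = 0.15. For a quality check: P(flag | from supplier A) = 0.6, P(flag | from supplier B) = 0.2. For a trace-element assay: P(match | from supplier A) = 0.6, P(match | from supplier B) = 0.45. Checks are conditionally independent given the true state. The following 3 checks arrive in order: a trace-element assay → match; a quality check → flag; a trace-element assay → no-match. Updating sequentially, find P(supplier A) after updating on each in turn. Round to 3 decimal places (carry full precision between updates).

0.339

After a trace-element assay='match': P(supplier A) = 0.6·0.1500 / (0.6·0.1500 + 0.45·0.8500) ≈ 0.1905
After a quality check='flag': P(supplier A) = 0.6·0.1905 / (0.6·0.1905 + 0.2·0.8095) ≈ 0.4138
After a trace-element assay='no-match': P(supplier A) = 0.4·0.4138 / (0.4·0.4138 + 0.55·0.5862) ≈ 0.3392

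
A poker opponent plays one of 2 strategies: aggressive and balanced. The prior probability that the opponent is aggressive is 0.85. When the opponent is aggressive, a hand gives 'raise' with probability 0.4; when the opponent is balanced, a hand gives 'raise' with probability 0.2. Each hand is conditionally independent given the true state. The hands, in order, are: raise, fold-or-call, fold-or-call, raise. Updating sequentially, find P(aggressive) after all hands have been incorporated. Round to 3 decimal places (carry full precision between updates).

0.927

After 'raise': P(aggressive) = 0.4·0.8500 / (0.4·0.8500 + 0.2·0.1500) ≈ 0.9189
After 'fold-or-call': P(aggressive) = 0.6·0.9189 / (0.6·0.9189 + 0.8·0.0811) ≈ 0.8947
After 'fold-or-call': P(aggressive) = 0.6·0.8947 / (0.6·0.8947 + 0.8·0.1053) ≈ 0.8644
After 'raise': P(aggressive) = 0.4·0.8644 / (0.4·0.8644 + 0.2·0.1356) ≈ 0.9273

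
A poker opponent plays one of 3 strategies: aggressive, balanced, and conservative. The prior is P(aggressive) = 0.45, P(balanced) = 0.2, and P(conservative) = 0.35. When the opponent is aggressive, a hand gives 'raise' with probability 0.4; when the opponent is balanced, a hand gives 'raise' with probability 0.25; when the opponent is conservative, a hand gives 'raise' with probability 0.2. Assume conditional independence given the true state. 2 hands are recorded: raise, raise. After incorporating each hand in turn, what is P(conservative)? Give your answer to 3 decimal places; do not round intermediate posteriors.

0.142

After 'raise': normaliser = 0.4·0.4500 + 0.25·0.2000 + 0.2·0.3500; P(aggressive) ≈ 0.6000, P(balanced) ≈ 0.1667, P(conservative) ≈ 0.2333
After 'raise': normaliser = 0.4·0.6000 + 0.25·0.1667 + 0.2·0.2333; P(aggressive) ≈ 0.7310, P(balanced) ≈ 0.1269, P(conservative) ≈ 0.1421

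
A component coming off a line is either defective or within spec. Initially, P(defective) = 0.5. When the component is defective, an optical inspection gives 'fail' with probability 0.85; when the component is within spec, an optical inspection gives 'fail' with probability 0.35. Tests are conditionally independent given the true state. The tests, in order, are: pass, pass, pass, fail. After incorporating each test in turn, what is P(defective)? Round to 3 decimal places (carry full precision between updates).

0.029

After 'pass': P(defective) = 0.15·0.5000 / (0.15·0.5000 + 0.65·0.5000) ≈ 0.1875
After 'pass': P(defective) = 0.15·0.1875 / (0.15·0.1875 + 0.65·0.8125) ≈ 0.0506
After 'pass': P(defective) = 0.15·0.0506 / (0.15·0.0506 + 0.65·0.9494) ≈ 0.0121
After 'fail': P(defective) = 0.85·0.0121 / (0.85·0.0121 + 0.35·0.9879) ≈ 0.0290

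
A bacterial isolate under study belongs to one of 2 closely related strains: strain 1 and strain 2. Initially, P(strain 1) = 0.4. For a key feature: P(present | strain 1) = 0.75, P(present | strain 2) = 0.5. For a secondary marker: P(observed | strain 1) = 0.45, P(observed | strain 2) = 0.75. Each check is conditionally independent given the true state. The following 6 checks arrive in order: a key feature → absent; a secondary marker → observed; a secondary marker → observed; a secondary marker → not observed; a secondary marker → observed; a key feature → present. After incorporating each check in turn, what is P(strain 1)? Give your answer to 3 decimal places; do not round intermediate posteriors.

After a key feature='absent': P(strain 1) = 0.25·0.4000 / (0.25·0.4000 + 0.5·0.6000) ≈ 0.2500
After a secondary marker='observed': P(strain 1) = 0.45·0.2500 / (0.45·0.2500 + 0.75·0.7500) ≈ 0.1667
After a secondary marker='observed': P(strain 1) = 0.45·0.1667 / (0.45·0.1667 + 0.75·0.8333) ≈ 0.1071
After a secondary marker='not observed': P(strain 1) = 0.55·0.1071 / (0.55·0.1071 + 0.25·0.8929) ≈ 0.2089
After a secondary marker='observed': P(strain 1) = 0.45·0.2089 / (0.45·0.2089 + 0.75·0.7911) ≈ 0.1367
After a key feature='present': P(strain 1) = 0.75·0.1367 / (0.75·0.1367 + 0.5·0.8633) ≈ 0.1920

0.192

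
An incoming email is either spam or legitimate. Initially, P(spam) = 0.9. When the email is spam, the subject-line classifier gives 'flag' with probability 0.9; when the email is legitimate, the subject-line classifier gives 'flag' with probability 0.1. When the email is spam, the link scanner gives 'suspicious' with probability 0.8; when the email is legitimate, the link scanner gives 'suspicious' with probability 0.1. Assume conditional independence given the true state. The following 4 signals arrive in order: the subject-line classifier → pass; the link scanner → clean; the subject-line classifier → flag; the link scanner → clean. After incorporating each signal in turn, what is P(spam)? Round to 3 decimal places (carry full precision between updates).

0.308

Apply Bayes' rule sequentially, carrying P(spam) forward.
After the subject-line classifier='pass': P(spam) = 0.1·0.9000 / (0.1·0.9000 + 0.9·0.1000) ≈ 0.5000
After the link scanner='clean': P(spam) = 0.2·0.5000 / (0.2·0.5000 + 0.9·0.5000) ≈ 0.1818
After the subject-line classifier='flag': P(spam) = 0.9·0.1818 / (0.9·0.1818 + 0.1·0.8182) ≈ 0.6667
After the link scanner='clean': P(spam) = 0.2·0.6667 / (0.2·0.6667 + 0.9·0.3333) ≈ 0.3077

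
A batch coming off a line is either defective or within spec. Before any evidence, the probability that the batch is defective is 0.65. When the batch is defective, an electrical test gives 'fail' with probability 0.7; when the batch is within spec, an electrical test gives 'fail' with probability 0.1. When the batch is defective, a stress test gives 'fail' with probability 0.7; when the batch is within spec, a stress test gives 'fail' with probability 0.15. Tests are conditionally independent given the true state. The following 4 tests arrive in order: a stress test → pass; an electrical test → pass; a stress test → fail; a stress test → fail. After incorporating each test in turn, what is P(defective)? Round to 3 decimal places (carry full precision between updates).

After a stress test='pass': P(defective) = 0.3·0.6500 / (0.3·0.6500 + 0.85·0.3500) ≈ 0.3959
After an electrical test='pass': P(defective) = 0.3·0.3959 / (0.3·0.3959 + 0.9·0.6041) ≈ 0.1793
After a stress test='fail': P(defective) = 0.7·0.1793 / (0.7·0.1793 + 0.15·0.8207) ≈ 0.5049
After a stress test='fail': P(defective) = 0.7·0.5049 / (0.7·0.5049 + 0.15·0.4951) ≈ 0.8263

0.826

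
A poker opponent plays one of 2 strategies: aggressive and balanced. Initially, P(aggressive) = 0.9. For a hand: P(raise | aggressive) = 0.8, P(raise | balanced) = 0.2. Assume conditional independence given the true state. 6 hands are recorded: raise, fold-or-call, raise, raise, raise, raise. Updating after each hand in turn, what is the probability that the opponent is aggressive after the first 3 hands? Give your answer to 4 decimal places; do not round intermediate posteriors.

0.9730

Each posterior becomes the prior for the next update.
After 'raise': P(aggressive) = 0.8·0.9000 / (0.8·0.9000 + 0.2·0.1000) ≈ 0.9730
After 'fold-or-call': P(aggressive) = 0.2·0.9730 / (0.2·0.9730 + 0.8·0.0270) ≈ 0.9000
After 'raise': P(aggressive) = 0.8·0.9000 / (0.8·0.9000 + 0.2·0.1000) ≈ 0.9730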